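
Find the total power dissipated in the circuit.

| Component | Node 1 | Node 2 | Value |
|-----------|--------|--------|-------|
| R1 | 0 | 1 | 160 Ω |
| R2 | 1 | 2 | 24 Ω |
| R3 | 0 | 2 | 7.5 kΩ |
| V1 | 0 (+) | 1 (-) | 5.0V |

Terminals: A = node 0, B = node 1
Nodal analysis, taking node 1 as the 0 V reference.
Source V1 fixes V_0 = 5 V.
KCL at each unknown node (sum of currents leaving = 0; resistances in Ω):
  Node 2: (V_2 - 0)/24 + (V_2 - 5)/7500 = 0
Collecting terms: 0.0418 × V_2 = 0.0006667  =>  V_2 = 0.01595 V
Power in each resistor, P = (ΔV)²/R:
  P_R1 = (5 - 0)²/160 = 0.1562 W
  P_R2 = (0 - 0.01595)²/24 = 0.0000106 W
  P_R3 = (5 - 0.01595)²/7500 = 0.003312 W
P_total = P_R1 + P_R2 + P_R3 = 0.1596 W

Final answer: 0.1596 W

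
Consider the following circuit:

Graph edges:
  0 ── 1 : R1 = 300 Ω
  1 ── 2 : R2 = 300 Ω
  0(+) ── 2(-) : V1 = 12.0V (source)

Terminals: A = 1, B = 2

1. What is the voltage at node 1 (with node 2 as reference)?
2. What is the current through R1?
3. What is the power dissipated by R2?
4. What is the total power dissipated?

Nodal analysis, taking node 2 as the 0 V reference.
Source V1 fixes V_0 = 12 V.
KCL at each unknown node (sum of currents leaving = 0; resistances in Ω):
  Node 1: (V_1 - 12)/300 + (V_1 - 0)/300 = 0
Collecting terms: 0.006667 × V_1 = 0.04  =>  V_1 = 6 V
Part 1:
  Read off the nodal solution: V_1 = 6 V
Part 2:
  I_R1 = (V_0 - V_1)/R1 = (12 - 6)/300 = 0.02 A
  Magnitude: I_R1 = 0.02 A
Part 3:
  I_R2 = (V_1 - V_2)/R2 = (6 - 0)/300 = 0.02 A
  P_R2 = I_R2² × R2 = (0.02)² × 300 = 0.12 W
Part 4:
  Power in each resistor, P = (ΔV)²/R:
    P_R1 = (12 - 6)²/300 = 0.12 W
    P_R2 = (6 - 0)²/300 = 0.12 W
  P_total = P_R1 + P_R2 = 0.24 W

Final answers:
1. V_1 = 6 V
2. I_R1 = 0.02 A
3. P_R2 = 0.12 W
4. P_total = 0.24 W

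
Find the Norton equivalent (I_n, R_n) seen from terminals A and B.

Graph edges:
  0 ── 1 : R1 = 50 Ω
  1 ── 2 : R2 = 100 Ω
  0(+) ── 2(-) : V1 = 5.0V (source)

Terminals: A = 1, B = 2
Find the Thévenin equivalent first; then I_n = V_th/R_th and R_n = R_th.
Step 1 — V_th is the open-circuit voltage V_A - V_B (nothing connected across the terminals).
Nodal analysis, taking node 2 as the 0 V reference.
Source V1 fixes V_0 = 5 V.
KCL at each unknown node (sum of currents leaving = 0; resistances in Ω):
  Node 1: (V_1 - 5)/50 + (V_1 - 0)/100 = 0
Collecting terms: 0.03 × V_1 = 0.1  =>  V_1 = 3.333 V
V_th = V_1 - V_2 = 3.333 - 0 = 3.333 V
Step 2 — R_th: zero the source — replace V1 by a short circuit (node 2 merges into node 0) — and find the resistance seen between A (node 1) and B (node 0).
Reduce the network between node 1 (A) and node 0 (B) by series/parallel combination:
  Rp1 = R1 ‖ R2 (parallel, both between nodes 0 and 1) = 1/(1/50 + 1/100) = 33.33 Ω
R_th = 33.33 Ω
I_n = V_th/R_th = 3.333/33.33 = 0.1 A, and R_n = R_th = 33.33 Ω

Final answer: I_n = 0.1 A, R_n = 33.33 Ω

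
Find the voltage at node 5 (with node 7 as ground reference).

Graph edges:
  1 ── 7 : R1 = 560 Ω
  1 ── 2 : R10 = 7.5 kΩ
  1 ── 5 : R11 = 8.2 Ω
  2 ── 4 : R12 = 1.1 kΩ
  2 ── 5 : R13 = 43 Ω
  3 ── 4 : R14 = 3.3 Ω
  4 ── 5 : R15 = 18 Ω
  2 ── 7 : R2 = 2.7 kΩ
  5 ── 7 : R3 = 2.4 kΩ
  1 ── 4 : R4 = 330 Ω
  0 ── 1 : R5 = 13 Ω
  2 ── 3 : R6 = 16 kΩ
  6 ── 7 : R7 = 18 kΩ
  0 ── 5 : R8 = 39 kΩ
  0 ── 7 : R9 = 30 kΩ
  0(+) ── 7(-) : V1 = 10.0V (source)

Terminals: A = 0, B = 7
Nodal analysis, taking node 7 as the 0 V reference.
Source V1 fixes V_0 = 10 V.
KCL at each unknown node (sum of currents leaving = 0; resistances in Ω):
  Node 1: (V_1 - 0)/560 + (V_1 - V_4)/330 + (V_1 - 10)/13 + (V_1 - V_2)/7500 + (V_1 - V_5)/8.2 = 0
  Node 2: (V_2 - 0)/2700 + (V_2 - V_3)/16000 + (V_2 - V_1)/7500 + (V_2 - V_4)/1100 + (V_2 - V_5)/43 = 0
  Node 3: (V_3 - V_2)/16000 + (V_3 - V_4)/3.3 = 0
  Node 4: (V_4 - V_1)/330 + (V_4 - V_2)/1100 + (V_4 - V_3)/3.3 + (V_4 - V_5)/18 = 0
  Node 5: (V_5 - 0)/2400 + (V_5 - 10)/39000 + (V_5 - V_1)/8.2 + (V_5 - V_2)/43 + (V_5 - V_4)/18 = 0
  Node 6: (V_6 - 0)/18000 = 0
Collecting terms (coefficients in siemens):
  0.2038·V_1 - 0.0001333·V_2 - 0.00303·V_4 - 0.122·V_5 = 0.7692
  0.02473·V_2 - 0.0001333·V_1 - 0.0000625·V_3 - 0.0009091·V_4 - 0.02326·V_5 = 0
  0.3031·V_3 - 0.0000625·V_2 - 0.303·V_4 = 0
  0.3625·V_4 - 0.00303·V_1 - 0.0009091·V_2 - 0.303·V_3 - 0.05556·V_5 = 0
  0.2012·V_5 - 0.122·V_1 - 0.02326·V_2 - 0.05556·V_4 = 0.0002564
  0.00005556·V_6 = 0
Solving these 6 simultaneous equations (Gaussian elimination) gives:
  V_1 = 9.678 V, V_2 = 9.474 V, V_3 = 9.619 V, V_4 = 9.619 V
  V_5 = 9.618 V, V_6 = 0 V
The requested potential is V_5 = 9.618 V.

Final answer: V_5 = 9.618 V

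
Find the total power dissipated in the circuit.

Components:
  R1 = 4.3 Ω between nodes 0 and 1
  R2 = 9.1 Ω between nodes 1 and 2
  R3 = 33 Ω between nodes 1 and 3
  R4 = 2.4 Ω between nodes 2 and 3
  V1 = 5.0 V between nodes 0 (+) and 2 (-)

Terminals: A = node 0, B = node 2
Nodal analysis, taking node 2 as the 0 V reference.
Source V1 fixes V_0 = 5 V.
KCL at each unknown node (sum of currents leaving = 0; resistances in Ω):
  Node 1: (V_1 - 5)/4.3 + (V_1 - 0)/9.1 + (V_1 - V_3)/33 = 0
  Node 3: (V_3 - V_1)/33 + (V_3 - 0)/2.4 = 0
Collecting terms (coefficients in siemens):
  0.3728·V_1 - 0.0303·V_3 = 1.163
  0.447·V_3 - 0.0303·V_1 = 0
Determinant D = (0.3728)(0.447) - (-0.0303)(-0.0303) = 0.1657
V_1 = [(1.163)(0.447) - (-0.0303)(0)]/D = 3.137 V
V_3 = [(0.3728)(0) - (1.163)(-0.0303)]/D = 0.2127 V
Power in each resistor, P = (ΔV)²/R:
  P_R1 = (5 - 3.137)²/4.3 = 0.8074 W
  P_R2 = (3.137 - 0)²/9.1 = 1.081 W
  P_R3 = (3.137 - 0.2127)²/33 = 0.2591 W
  P_R4 = (0 - 0.2127)²/2.4 = 0.01884 W
P_total = P_R1 + P_R2 + P_R3 + P_R4 = 2.167 W

Final answer: 2.167 W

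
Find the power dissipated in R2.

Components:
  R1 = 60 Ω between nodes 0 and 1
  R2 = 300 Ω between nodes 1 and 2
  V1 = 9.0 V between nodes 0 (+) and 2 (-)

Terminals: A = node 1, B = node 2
Nodal analysis, taking node 2 as the 0 V reference.
Source V1 fixes V_0 = 9 V.
KCL at each unknown node (sum of currents leaving = 0; resistances in Ω):
  Node 1: (V_1 - 9)/60 + (V_1 - 0)/300 = 0
Collecting terms: 0.02 × V_1 = 0.15  =>  V_1 = 7.5 V
I_R2 = (V_1 - V_2)/R2 = (7.5 - 0)/300 = 0.025 A
P_R2 = I_R2² × R2 = (0.025)² × 300 = 0.1875 W

Final answer: 0.1875 W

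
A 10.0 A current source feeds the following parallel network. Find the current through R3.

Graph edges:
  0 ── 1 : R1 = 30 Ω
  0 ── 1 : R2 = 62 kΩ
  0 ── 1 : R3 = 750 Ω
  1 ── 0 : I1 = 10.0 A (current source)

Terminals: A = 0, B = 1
All resistors sit directly between nodes 0 and 1, so they are in parallel and share one voltage V; the full source current 10 A splits among them.
1/R_par = 1/30 + 1/62000 + 1/750 = 0.03468 S  =>  R_par = 28.83 Ω
V = I × R_par = 10 × 28.83 = 288.3 V
I_R3 = V/R3 = 288.3/750 = 0.3844 A

Final answer: 0.3844 A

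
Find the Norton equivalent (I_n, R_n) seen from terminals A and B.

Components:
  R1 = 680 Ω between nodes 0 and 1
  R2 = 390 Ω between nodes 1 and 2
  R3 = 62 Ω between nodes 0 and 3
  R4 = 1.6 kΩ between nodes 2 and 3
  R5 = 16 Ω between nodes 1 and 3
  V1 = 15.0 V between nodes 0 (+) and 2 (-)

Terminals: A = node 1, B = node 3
Find the Thévenin equivalent first; then I_n = V_th/R_th and R_n = R_th.
Step 1 — V_th is the open-circuit voltage V_A - V_B (nothing connected across the terminals).
Nodal analysis, taking node 2 as the 0 V reference.
Source V1 fixes V_0 = 15 V.
KCL at each unknown node (sum of currents leaving = 0; resistances in Ω):
  Node 1: (V_1 - 15)/680 + (V_1 - 0)/390 + (V_1 - V_3)/16 = 0
  Node 3: (V_3 - 15)/62 + (V_3 - 0)/1600 + (V_3 - V_1)/16 = 0
Collecting terms (coefficients in siemens):
  0.06653·V_1 - 0.0625·V_3 = 0.02206
  0.07925·V_3 - 0.0625·V_1 = 0.2419
Determinant D = (0.06653)(0.07925) - (-0.0625)(-0.0625) = 0.001367
V_1 = [(0.02206)(0.07925) - (-0.0625)(0.2419)]/D = 12.34 V
V_3 = [(0.06653)(0.2419) - (0.02206)(-0.0625)]/D = 12.79 V
V_th = V_1 - V_3 = 12.34 - 12.79 = -0.4438 V
Step 2 — R_th: zero the source — replace V1 by a short circuit (node 2 merges into node 0) — and find the resistance seen between A (node 1) and B (node 3).
Reduce the network between node 1 (A) and node 3 (B) by series/parallel combination:
  Rp1 = R1 ‖ R2 (parallel, both between nodes 0 and 1) = 1/(1/680 + 1/390) = 247.9 Ω
  Rp2 = R3 ‖ R4 (parallel, both between nodes 0 and 3) = 1/(1/62 + 1/1600) = 59.69 Ω
  Rs1 = Rp1 + Rp2 (series, joined only at node 0) = 247.9 + 59.69 = 307.5 Ω
  Rp3 = R5 ‖ Rs1 (parallel, both between nodes 1 and 3) = 1/(1/16 + 1/307.5) = 15.21 Ω
R_th = 15.21 Ω
I_n = V_th/R_th = -0.4438/15.21 = -0.02918 A, and R_n = R_th = 15.21 Ω

Final answer: I_n = -0.02918 A, R_n = 15.21 Ω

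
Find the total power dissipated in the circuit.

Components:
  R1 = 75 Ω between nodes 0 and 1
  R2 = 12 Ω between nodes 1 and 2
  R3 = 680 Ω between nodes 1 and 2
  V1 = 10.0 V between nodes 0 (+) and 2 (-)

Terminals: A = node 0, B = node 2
Nodal analysis, taking node 2 as the 0 V reference.
Source V1 fixes V_0 = 10 V.
KCL at each unknown node (sum of currents leaving = 0; resistances in Ω):
  Node 1: (V_1 - 10)/75 + (V_1 - 0)/12 + (V_1 - 0)/680 = 0
Collecting terms: 0.09814 × V_1 = 0.1333  =>  V_1 = 1.359 V
Power in each resistor, P = (ΔV)²/R:
  P_R1 = (10 - 1.359)²/75 = 0.9956 W
  P_R2 = (1.359 - 0)²/12 = 0.1538 W
  P_R3 = (1.359 - 0)²/680 = 0.002715 W
P_total = P_R1 + P_R2 + P_R3 = 1.152 W

Final answer: 1.152 W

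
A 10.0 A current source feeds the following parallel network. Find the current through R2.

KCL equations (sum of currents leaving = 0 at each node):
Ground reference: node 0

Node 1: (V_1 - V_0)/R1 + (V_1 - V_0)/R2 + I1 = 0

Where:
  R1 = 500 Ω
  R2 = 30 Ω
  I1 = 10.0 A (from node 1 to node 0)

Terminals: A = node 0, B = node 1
All resistors sit directly between nodes 0 and 1, so they are in parallel and share one voltage V; the full source current 10 A splits among them.
1/R_par = 1/500 + 1/30 = 0.03533 S  =>  R_par = 28.3 Ω
V = I × R_par = 10 × 28.3 = 283 V
I_R2 = V/R2 = 283/30 = 9.434 A

Final answer: 9.434 A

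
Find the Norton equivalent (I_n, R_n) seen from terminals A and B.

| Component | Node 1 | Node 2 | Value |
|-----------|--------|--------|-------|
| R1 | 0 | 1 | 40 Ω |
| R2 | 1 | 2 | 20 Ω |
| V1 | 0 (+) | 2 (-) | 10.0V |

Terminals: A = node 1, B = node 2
Find the Thévenin equivalent first; then I_n = V_th/R_th and R_n = R_th.
Step 1 — V_th is the open-circuit voltage V_A - V_B (nothing connected across the terminals).
Nodal analysis, taking node 2 as the 0 V reference.
Source V1 fixes V_0 = 10 V.
KCL at each unknown node (sum of currents leaving = 0; resistances in Ω):
  Node 1: (V_1 - 10)/40 + (V_1 - 0)/20 = 0
Collecting terms: 0.075 × V_1 = 0.25  =>  V_1 = 3.333 V
V_th = V_1 - V_2 = 3.333 - 0 = 3.333 V
Step 2 — R_th: zero the source — replace V1 by a short circuit (node 2 merges into node 0) — and find the resistance seen between A (node 1) and B (node 0).
Reduce the network between node 1 (A) and node 0 (B) by series/parallel combination:
  Rp1 = R1 ‖ R2 (parallel, both between nodes 0 and 1) = 1/(1/40 + 1/20) = 13.33 Ω
R_th = 13.33 Ω
I_n = V_th/R_th = 3.333/13.33 = 0.25 A, and R_n = R_th = 13.33 Ω

Final answer: I_n = 0.25 A, R_n = 13.33 Ω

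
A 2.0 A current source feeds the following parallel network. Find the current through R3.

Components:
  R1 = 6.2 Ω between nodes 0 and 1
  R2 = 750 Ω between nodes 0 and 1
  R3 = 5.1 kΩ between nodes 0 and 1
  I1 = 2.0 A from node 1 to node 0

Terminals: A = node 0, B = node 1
All resistors sit directly between nodes 0 and 1, so they are in parallel and share one voltage V; the full source current 2 A splits among them.
1/R_par = 1/6.2 + 1/750 + 1/5100 = 0.1628 S  =>  R_par = 6.142 Ω
V = I × R_par = 2 × 6.142 = 12.28 V
I_R3 = V/R3 = 12.28/5100 = 0.002409 A

Final answer: 0.002409 A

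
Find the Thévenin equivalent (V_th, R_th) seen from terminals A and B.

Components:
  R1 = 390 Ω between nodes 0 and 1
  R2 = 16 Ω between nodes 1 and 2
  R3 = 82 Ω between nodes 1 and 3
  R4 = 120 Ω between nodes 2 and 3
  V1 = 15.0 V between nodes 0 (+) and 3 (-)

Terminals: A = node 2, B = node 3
Step 1 — V_th is the open-circuit voltage V_A - V_B (nothing connected across the terminals).
Nodal analysis, taking node 3 as the 0 V reference.
Source V1 fixes V_0 = 15 V.
KCL at each unknown node (sum of currents leaving = 0; resistances in Ω):
  Node 1: (V_1 - 15)/390 + (V_1 - V_2)/16 + (V_1 - 0)/82 = 0
  Node 2: (V_2 - V_1)/16 + (V_2 - 0)/120 = 0
Collecting terms (coefficients in siemens):
  0.07726·V_1 - 0.0625·V_2 = 0.03846
  0.07083·V_2 - 0.0625·V_1 = 0
Determinant D = (0.07726)(0.07083) - (-0.0625)(-0.0625) = 0.001566
V_1 = [(0.03846)(0.07083) - (-0.0625)(0)]/D = 1.739 V
V_2 = [(0.07726)(0) - (0.03846)(-0.0625)]/D = 1.535 V
V_th = V_2 - V_3 = 1.535 - 0 = 1.535 V
Step 2 — R_th: zero the source — replace V1 by a short circuit (node 3 merges into node 0) — and find the resistance seen between A (node 2) and B (node 0).
Reduce the network between node 2 (A) and node 0 (B) by series/parallel combination:
  Rp1 = R1 ‖ R3 (parallel, both between nodes 0 and 1) = 1/(1/390 + 1/82) = 67.75 Ω
  Rs1 = R2 + Rp1 (series, joined only at node 1) = 16 + 67.75 = 83.75 Ω
  Rp2 = R4 ‖ Rs1 (parallel, both between nodes 0 and 2) = 1/(1/120 + 1/83.75) = 49.33 Ω
R_th = 49.33 Ω

Final answer: V_th = 1.535 V, R_th = 49.33 Ω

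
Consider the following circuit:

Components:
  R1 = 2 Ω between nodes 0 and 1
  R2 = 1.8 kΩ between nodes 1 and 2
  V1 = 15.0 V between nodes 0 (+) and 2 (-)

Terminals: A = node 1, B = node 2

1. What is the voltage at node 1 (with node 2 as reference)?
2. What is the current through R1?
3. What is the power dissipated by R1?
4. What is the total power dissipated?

Nodal analysis, taking node 2 as the 0 V reference.
Source V1 fixes V_0 = 15 V.
KCL at each unknown node (sum of currents leaving = 0; resistances in Ω):
  Node 1: (V_1 - 15)/2 + (V_1 - 0)/1800 = 0
Collecting terms: 0.5006 × V_1 = 7.5  =>  V_1 = 14.98 V
Part 1:
  Read off the nodal solution: V_1 = 14.98 V
Part 2:
  I_R1 = (V_0 - V_1)/R1 = (15 - 14.98)/2 = 0.008324 A
  Magnitude: I_R1 = 0.008324 A
Part 3:
  I_R1 = (V_0 - V_1)/R1 = (15 - 14.98)/2 = 0.008324 A
  P_R1 = I_R1² × R1 = (0.008324)² × 2 = 0.0001386 W
Part 4:
  Power in each resistor, P = (ΔV)²/R:
    P_R1 = (15 - 14.98)²/2 = 0.0001386 W
    P_R2 = (14.98 - 0)²/1800 = 0.1247 W
  P_total = P_R1 + P_R2 = 0.1249 W

Final answers:
1. V_1 = 14.98 V
2. I_R1 = 0.008324 A
3. P_R1 = 0.0001386 W
4. P_total = 0.1249 W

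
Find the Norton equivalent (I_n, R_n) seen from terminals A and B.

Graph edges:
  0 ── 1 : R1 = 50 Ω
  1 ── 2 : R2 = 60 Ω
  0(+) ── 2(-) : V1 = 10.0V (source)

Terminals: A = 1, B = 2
Find the Thévenin equivalent first; then I_n = V_th/R_th and R_n = R_th.
Step 1 — V_th is the open-circuit voltage V_A - V_B (nothing connected across the terminals).
Nodal analysis, taking node 2 as the 0 V reference.
Source V1 fixes V_0 = 10 V.
KCL at each unknown node (sum of currents leaving = 0; resistances in Ω):
  Node 1: (V_1 - 10)/50 + (V_1 - 0)/60 = 0
Collecting terms: 0.03667 × V_1 = 0.2  =>  V_1 = 5.455 V
V_th = V_1 - V_2 = 5.455 - 0 = 5.455 V
Step 2 — R_th: zero the source — replace V1 by a short circuit (node 2 merges into node 0) — and find the resistance seen between A (node 1) and B (node 0).
Reduce the network between node 1 (A) and node 0 (B) by series/parallel combination:
  Rp1 = R1 ‖ R2 (parallel, both between nodes 0 and 1) = 1/(1/50 + 1/60) = 27.27 Ω
R_th = 27.27 Ω
I_n = V_th/R_th = 5.455/27.27 = 0.2 A, and R_n = R_th = 27.27 Ω

Final answer: I_n = 0.2 A, R_n = 27.27 Ω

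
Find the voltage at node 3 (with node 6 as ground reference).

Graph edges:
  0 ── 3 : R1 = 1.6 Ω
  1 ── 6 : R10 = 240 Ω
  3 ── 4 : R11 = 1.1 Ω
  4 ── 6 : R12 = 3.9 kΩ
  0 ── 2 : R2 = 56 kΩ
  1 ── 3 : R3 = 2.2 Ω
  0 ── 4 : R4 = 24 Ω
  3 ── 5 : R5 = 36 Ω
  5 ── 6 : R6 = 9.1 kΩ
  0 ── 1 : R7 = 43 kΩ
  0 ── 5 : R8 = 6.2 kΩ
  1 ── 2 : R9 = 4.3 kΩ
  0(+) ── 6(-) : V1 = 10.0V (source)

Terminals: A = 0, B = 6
Nodal analysis, taking node 6 as the 0 V reference.
Source V1 fixes V_0 = 10 V.
KCL at each unknown node (sum of currents leaving = 0; resistances in Ω):
  Node 1: (V_1 - V_3)/2.2 + (V_1 - 10)/43000 + (V_1 - V_2)/4300 + (V_1 - 0)/240 = 0
  Node 2: (V_2 - 10)/56000 + (V_2 - V_1)/4300 = 0
  Node 3: (V_3 - 10)/1.6 + (V_3 - V_1)/2.2 + (V_3 - V_5)/36 + (V_3 - V_4)/1.1 = 0
  Node 4: (V_4 - 10)/24 + (V_4 - V_3)/1.1 + (V_4 - 0)/3900 = 0
  Node 5: (V_5 - V_3)/36 + (V_5 - 0)/9100 + (V_5 - 10)/6200 = 0
Collecting terms (coefficients in siemens):
  0.459·V_1 - 0.0002326·V_2 - 0.4545·V_3 = 0.0002326
  0.0002504·V_2 - 0.0002326·V_1 = 0.0001786
  2.016·V_3 - 0.4545·V_1 - 0.9091·V_4 - 0.02778·V_5 = 6.25
  0.951·V_4 - 0.9091·V_3 = 0.4167
  0.02805·V_5 - 0.02778·V_3 = 0.001613
Solving these 5 simultaneous equations (Gaussian elimination) gives:
  V_1 = 9.843 V, V_2 = 9.854 V, V_3 = 9.933 V, V_4 = 9.933 V
  V_5 = 9.895 V
The requested potential is V_3 = 9.933 V.

Final answer: V_3 = 9.933 V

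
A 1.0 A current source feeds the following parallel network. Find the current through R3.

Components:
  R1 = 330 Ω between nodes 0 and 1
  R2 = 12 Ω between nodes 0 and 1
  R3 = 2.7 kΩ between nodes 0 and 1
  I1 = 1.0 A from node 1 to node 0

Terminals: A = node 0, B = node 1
All resistors sit directly between nodes 0 and 1, so they are in parallel and share one voltage V; the full source current 1 A splits among them.
1/R_par = 1/330 + 1/12 + 1/2700 = 0.08673 S  =>  R_par = 11.53 Ω
V = I × R_par = 1 × 11.53 = 11.53 V
I_R3 = V/R3 = 11.53/2700 = 0.00427 A

Final answer: 0.00427 A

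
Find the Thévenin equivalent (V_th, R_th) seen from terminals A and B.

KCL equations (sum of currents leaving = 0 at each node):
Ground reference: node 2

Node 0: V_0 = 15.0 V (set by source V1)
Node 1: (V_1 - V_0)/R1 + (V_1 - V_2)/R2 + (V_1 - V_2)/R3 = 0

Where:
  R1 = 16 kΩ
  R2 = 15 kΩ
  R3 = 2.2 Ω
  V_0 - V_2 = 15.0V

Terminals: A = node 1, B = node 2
Step 1 — V_th is the open-circuit voltage V_A - V_B (nothing connected across the terminals).
Nodal analysis, taking node 2 as the 0 V reference.
Source V1 fixes V_0 = 15 V.
KCL at each unknown node (sum of currents leaving = 0; resistances in Ω):
  Node 1: (V_1 - 15)/16000 + (V_1 - 0)/15000 + (V_1 - 0)/2.2 = 0
Collecting terms: 0.4547 × V_1 = 0.0009375  =>  V_1 = 0.002062 V
V_th = V_1 - V_2 = 0.002062 - 0 = 0.002062 V
Step 2 — R_th: zero the source — replace V1 by a short circuit (node 2 merges into node 0) — and find the resistance seen between A (node 1) and B (node 0).
Reduce the network between node 1 (A) and node 0 (B) by series/parallel combination:
  Rp1 = R1 ‖ R2 ‖ R3 (parallel, all between nodes 0 and 1) = 1/(1/16000 + 1/15000 + 1/2.2) = 2.199 Ω
R_th = 2.199 Ω

Final answer: V_th = 0.002062 V, R_th = 2.199 Ω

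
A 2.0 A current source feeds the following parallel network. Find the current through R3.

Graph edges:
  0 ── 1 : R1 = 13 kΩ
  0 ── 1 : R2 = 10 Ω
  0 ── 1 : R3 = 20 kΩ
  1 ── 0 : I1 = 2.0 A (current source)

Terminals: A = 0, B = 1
All resistors sit directly between nodes 0 and 1, so they are in parallel and share one voltage V; the full source current 2 A splits among them.
1/R_par = 1/13000 + 1/10 + 1/20000 = 0.1001 S  =>  R_par = 9.987 Ω
V = I × R_par = 2 × 9.987 = 19.97 V
I_R3 = V/R3 = 19.97/20000 = 0.0009987 A

Final answer: 0.0009987 A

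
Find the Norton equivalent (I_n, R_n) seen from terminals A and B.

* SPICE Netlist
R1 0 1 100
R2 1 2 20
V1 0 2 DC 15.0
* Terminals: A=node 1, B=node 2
Find the Thévenin equivalent first; then I_n = V_th/R_th and R_n = R_th.
Step 1 — V_th is the open-circuit voltage V_A - V_B (nothing connected across the terminals).
Nodal analysis, taking node 2 as the 0 V reference.
Source V1 fixes V_0 = 15 V.
KCL at each unknown node (sum of currents leaving = 0; resistances in Ω):
  Node 1: (V_1 - 15)/100 + (V_1 - 0)/20 = 0
Collecting terms: 0.06 × V_1 = 0.15  =>  V_1 = 2.5 V
V_th = V_1 - V_2 = 2.5 - 0 = 2.5 V
Step 2 — R_th: zero the source — replace V1 by a short circuit (node 2 merges into node 0) — and find the resistance seen between A (node 1) and B (node 0).
Reduce the network between node 1 (A) and node 0 (B) by series/parallel combination:
  Rp1 = R1 ‖ R2 (parallel, both between nodes 0 and 1) = 1/(1/100 + 1/20) = 16.67 Ω
R_th = 16.67 Ω
I_n = V_th/R_th = 2.5/16.67 = 0.15 A, and R_n = R_th = 16.67 Ω

Final answer: I_n = 0.15 A, R_n = 16.67 Ω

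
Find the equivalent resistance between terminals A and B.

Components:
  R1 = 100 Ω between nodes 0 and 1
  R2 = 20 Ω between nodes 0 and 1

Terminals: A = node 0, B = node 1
Reduce the network between node 0 (A) and node 1 (B) by series/parallel combination:
  Rp1 = R1 ‖ R2 (parallel, both between nodes 0 and 1) = 1/(1/100 + 1/20) = 16.67 Ω
R_eq = 16.67 Ω

Final answer: 16.67 Ω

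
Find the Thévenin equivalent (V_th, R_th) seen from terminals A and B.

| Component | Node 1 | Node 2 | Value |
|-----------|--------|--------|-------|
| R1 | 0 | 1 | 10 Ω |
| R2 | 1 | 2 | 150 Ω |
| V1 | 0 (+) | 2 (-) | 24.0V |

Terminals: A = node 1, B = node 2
Step 1 — V_th is the open-circuit voltage V_A - V_B (nothing connected across the terminals).
Nodal analysis, taking node 2 as the 0 V reference.
Source V1 fixes V_0 = 24 V.
KCL at each unknown node (sum of currents leaving = 0; resistances in Ω):
  Node 1: (V_1 - 24)/10 + (V_1 - 0)/150 = 0
Collecting terms: 0.1067 × V_1 = 2.4  =>  V_1 = 22.5 V
V_th = V_1 - V_2 = 22.5 - 0 = 22.5 V
Step 2 — R_th: zero the source — replace V1 by a short circuit (node 2 merges into node 0) — and find the resistance seen between A (node 1) and B (node 0).
Reduce the network between node 1 (A) and node 0 (B) by series/parallel combination:
  Rp1 = R1 ‖ R2 (parallel, both between nodes 0 and 1) = 1/(1/10 + 1/150) = 9.375 Ω
R_th = 9.375 Ω

Final answer: V_th = 22.5 V, R_th = 9.375 Ω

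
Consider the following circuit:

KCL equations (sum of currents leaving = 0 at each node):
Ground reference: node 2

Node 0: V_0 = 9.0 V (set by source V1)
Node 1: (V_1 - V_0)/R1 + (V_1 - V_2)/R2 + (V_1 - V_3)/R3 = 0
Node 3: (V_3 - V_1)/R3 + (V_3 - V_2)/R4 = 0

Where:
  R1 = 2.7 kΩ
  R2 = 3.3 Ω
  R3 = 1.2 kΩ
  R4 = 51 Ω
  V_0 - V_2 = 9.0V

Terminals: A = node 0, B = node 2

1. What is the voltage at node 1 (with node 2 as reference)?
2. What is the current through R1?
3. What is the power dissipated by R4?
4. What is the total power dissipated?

Nodal analysis, taking node 2 as the 0 V reference.
Source V1 fixes V_0 = 9 V.
KCL at each unknown node (sum of currents leaving = 0; resistances in Ω):
  Node 1: (V_1 - 9)/2700 + (V_1 - 0)/3.3 + (V_1 - V_3)/1200 = 0
  Node 3: (V_3 - V_1)/1200 + (V_3 - 0)/51 = 0
Collecting terms (coefficients in siemens):
  0.3042·V_1 - 0.0008333·V_3 = 0.003333
  0.02044·V_3 - 0.0008333·V_1 = 0
Determinant D = (0.3042)(0.02044) - (-0.0008333)(-0.0008333) = 0.006218
V_1 = [(0.003333)(0.02044) - (-0.0008333)(0)]/D = 0.01096 V
V_3 = [(0.3042)(0) - (0.003333)(-0.0008333)]/D = 0.0004467 V
Part 1:
  Read off the nodal solution: V_1 = 0.01096 V
Part 2:
  I_R1 = (V_0 - V_1)/R1 = (9 - 0.01096)/2700 = 0.003329 A
  Magnitude: I_R1 = 0.003329 A
Part 3:
  I_R4 = (V_2 - V_3)/R4 = (0 - 0.0004467)/51 = -0.000008759 A
  P_R4 = I_R4² × R4 = (-0.000008759)² × 51 = 0.000000003913 W
Part 4:
  Power in each resistor, P = (ΔV)²/R:
    P_R1 = (9 - 0.01096)²/2700 = 0.02993 W
    P_R2 = (0.01096 - 0)²/3.3 = 0.00003639 W
    P_R3 = (0.01096 - 0.0004467)²/1200 = 0.00000009207 W
    P_R4 = (0 - 0.0004467)²/51 = 0.000000003913 W
  P_total = P_R1 + P_R2 + P_R3 + P_R4 = 0.02996 W

Final answers:
1. V_1 = 0.01096 V
2. I_R1 = 0.003329 A
3. P_R4 = 3.913e-09 W
4. P_total = 0.02996 W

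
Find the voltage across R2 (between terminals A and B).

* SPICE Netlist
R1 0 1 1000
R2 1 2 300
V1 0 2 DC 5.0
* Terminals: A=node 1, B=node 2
R1 and R2 are in series across V1 (node 0 → node 1 → node 2), and the output A–B is taken across R2, so this is a voltage divider.
Series current: I = V1/(R1 + R2) = 5/(1000 + 300) = 5/1300 = 0.003846 A
V_R2 = I × R2 = V1 × R2/(R1 + R2) = 5 × 300/1300 = 1.154 V

Final answer: 1.154 V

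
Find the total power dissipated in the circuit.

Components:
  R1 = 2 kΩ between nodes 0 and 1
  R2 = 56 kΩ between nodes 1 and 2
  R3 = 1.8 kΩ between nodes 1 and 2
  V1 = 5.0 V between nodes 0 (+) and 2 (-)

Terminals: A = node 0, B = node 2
Nodal analysis, taking node 2 as the 0 V reference.
Source V1 fixes V_0 = 5 V.
KCL at each unknown node (sum of currents leaving = 0; resistances in Ω):
  Node 1: (V_1 - 5)/2000 + (V_1 - 0)/56000 + (V_1 - 0)/1800 = 0
Collecting terms: 0.001073 × V_1 = 0.0025  =>  V_1 = 2.329 V
Power in each resistor, P = (ΔV)²/R:
  P_R1 = (5 - 2.329)²/2000 = 0.003567 W
  P_R2 = (2.329 - 0)²/56000 = 0.00009686 W
  P_R3 = (2.329 - 0)²/1800 = 0.003014 W
P_total = P_R1 + P_R2 + P_R3 = 0.006677 W

Final answer: 0.006677 W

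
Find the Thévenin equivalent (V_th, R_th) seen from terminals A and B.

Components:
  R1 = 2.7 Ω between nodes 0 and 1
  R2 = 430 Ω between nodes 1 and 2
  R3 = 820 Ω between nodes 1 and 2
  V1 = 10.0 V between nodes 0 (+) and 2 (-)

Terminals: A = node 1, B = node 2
Step 1 — V_th is the open-circuit voltage V_A - V_B (nothing connected across the terminals).
Nodal analysis, taking node 2 as the 0 V reference.
Source V1 fixes V_0 = 10 V.
KCL at each unknown node (sum of currents leaving = 0; resistances in Ω):
  Node 1: (V_1 - 10)/2.7 + (V_1 - 0)/430 + (V_1 - 0)/820 = 0
Collecting terms: 0.3739 × V_1 = 3.704  =>  V_1 = 9.905 V
V_th = V_1 - V_2 = 9.905 - 0 = 9.905 V
Step 2 — R_th: zero the source — replace V1 by a short circuit (node 2 merges into node 0) — and find the resistance seen between A (node 1) and B (node 0).
Reduce the network between node 1 (A) and node 0 (B) by series/parallel combination:
  Rp1 = R1 ‖ R2 ‖ R3 (parallel, all between nodes 0 and 1) = 1/(1/2.7 + 1/430 + 1/820) = 2.674 Ω
R_th = 2.674 Ω

Final answer: V_th = 9.905 V, R_th = 2.674 Ω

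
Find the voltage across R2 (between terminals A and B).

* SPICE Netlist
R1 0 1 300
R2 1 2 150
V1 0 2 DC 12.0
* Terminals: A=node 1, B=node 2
R1 and R2 are in series across V1 (node 0 → node 1 → node 2), and the output A–B is taken across R2, so this is a voltage divider.
Series current: I = V1/(R1 + R2) = 12/(300 + 150) = 12/450 = 0.02667 A
V_R2 = I × R2 = V1 × R2/(R1 + R2) = 12 × 150/450 = 4 V

Final answer: 4 V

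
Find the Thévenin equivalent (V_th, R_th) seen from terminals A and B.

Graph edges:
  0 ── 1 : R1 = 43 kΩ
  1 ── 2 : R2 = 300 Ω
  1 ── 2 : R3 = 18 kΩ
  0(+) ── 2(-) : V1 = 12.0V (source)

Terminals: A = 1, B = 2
Step 1 — V_th is the open-circuit voltage V_A - V_B (nothing connected across the terminals).
Nodal analysis, taking node 2 as the 0 V reference.
Source V1 fixes V_0 = 12 V.
KCL at each unknown node (sum of currents leaving = 0; resistances in Ω):
  Node 1: (V_1 - 12)/43000 + (V_1 - 0)/300 + (V_1 - 0)/18000 = 0
Collecting terms: 0.003412 × V_1 = 0.0002791  =>  V_1 = 0.08179 V
V_th = V_1 - V_2 = 0.08179 - 0 = 0.08179 V
Step 2 — R_th: zero the source — replace V1 by a short circuit (node 2 merges into node 0) — and find the resistance seen between A (node 1) and B (node 0).
Reduce the network between node 1 (A) and node 0 (B) by series/parallel combination:
  Rp1 = R1 ‖ R2 ‖ R3 (parallel, all between nodes 0 and 1) = 1/(1/43000 + 1/300 + 1/18000) = 293.1 Ω
R_th = 293.1 Ω

Final answer: V_th = 0.08179 V, R_th = 293.1 Ω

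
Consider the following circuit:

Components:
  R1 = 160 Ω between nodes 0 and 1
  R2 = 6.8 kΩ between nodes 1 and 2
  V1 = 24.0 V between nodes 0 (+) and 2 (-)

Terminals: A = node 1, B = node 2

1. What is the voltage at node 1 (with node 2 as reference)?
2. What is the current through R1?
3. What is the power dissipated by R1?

Nodal analysis, taking node 2 as the 0 V reference.
Source V1 fixes V_0 = 24 V.
KCL at each unknown node (sum of currents leaving = 0; resistances in Ω):
  Node 1: (V_1 - 24)/160 + (V_1 - 0)/6800 = 0
Collecting terms: 0.006397 × V_1 = 0.15  =>  V_1 = 23.45 V
Part 1:
  Read off the nodal solution: V_1 = 23.45 V
Part 2:
  I_R1 = (V_0 - V_1)/R1 = (24 - 23.45)/160 = 0.003448 A
  Magnitude: I_R1 = 0.003448 A
Part 3:
  I_R1 = (V_0 - V_1)/R1 = (24 - 23.45)/160 = 0.003448 A
  P_R1 = I_R1² × R1 = (0.003448)² × 160 = 0.001902 W

Final answers:
1. V_1 = 23.45 V
2. I_R1 = 0.003448 A
3. P_R1 = 0.001902 W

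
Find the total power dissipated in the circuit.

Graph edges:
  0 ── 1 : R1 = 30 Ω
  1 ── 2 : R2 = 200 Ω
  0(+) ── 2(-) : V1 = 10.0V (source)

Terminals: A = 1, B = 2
Nodal analysis, taking node 2 as the 0 V reference.
Source V1 fixes V_0 = 10 V.
KCL at each unknown node (sum of currents leaving = 0; resistances in Ω):
  Node 1: (V_1 - 10)/30 + (V_1 - 0)/200 = 0
Collecting terms: 0.03833 × V_1 = 0.3333  =>  V_1 = 8.696 V
Power in each resistor, P = (ΔV)²/R:
  P_R1 = (10 - 8.696)²/30 = 0.05671 W
  P_R2 = (8.696 - 0)²/200 = 0.3781 W
P_total = P_R1 + P_R2 = 0.4348 W

Final answer: 0.4348 W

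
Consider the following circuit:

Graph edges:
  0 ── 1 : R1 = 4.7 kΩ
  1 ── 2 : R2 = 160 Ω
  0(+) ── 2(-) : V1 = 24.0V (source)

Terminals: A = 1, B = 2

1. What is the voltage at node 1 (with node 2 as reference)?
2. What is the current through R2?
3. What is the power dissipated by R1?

Nodal analysis, taking node 2 as the 0 V reference.
Source V1 fixes V_0 = 24 V.
KCL at each unknown node (sum of currents leaving = 0; resistances in Ω):
  Node 1: (V_1 - 24)/4700 + (V_1 - 0)/160 = 0
Collecting terms: 0.006463 × V_1 = 0.005106  =>  V_1 = 0.7901 V
Part 1:
  Read off the nodal solution: V_1 = 0.7901 V
Part 2:
  I_R2 = (V_1 - V_2)/R2 = (0.7901 - 0)/160 = 0.004938 A
  Magnitude: I_R2 = 0.004938 A
Part 3:
  I_R1 = (V_0 - V_1)/R1 = (24 - 0.7901)/4700 = 0.004938 A
  P_R1 = I_R1² × R1 = (0.004938)² × 4700 = 0.1146 W

Final answers:
1. V_1 = 0.7901 V
2. I_R2 = 0.004938 A
3. P_R1 = 0.1146 W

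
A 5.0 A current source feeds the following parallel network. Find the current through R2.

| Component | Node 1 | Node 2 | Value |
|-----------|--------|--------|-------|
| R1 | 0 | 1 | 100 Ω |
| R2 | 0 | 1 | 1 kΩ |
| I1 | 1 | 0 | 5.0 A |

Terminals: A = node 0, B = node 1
All resistors sit directly between nodes 0 and 1, so they are in parallel and share one voltage V; the full source current 5 A splits among them.
1/R_par = 1/100 + 1/1000 = 0.011 S  =>  R_par = 90.91 Ω
V = I × R_par = 5 × 90.91 = 454.5 V
I_R2 = V/R2 = 454.5/1000 = 0.4545 A

Final answer: 0.4545 A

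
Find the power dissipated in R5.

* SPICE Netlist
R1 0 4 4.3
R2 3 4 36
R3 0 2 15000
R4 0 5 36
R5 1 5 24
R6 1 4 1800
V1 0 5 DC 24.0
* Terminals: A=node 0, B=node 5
Nodal analysis, taking node 5 as the 0 V reference.
Source V1 fixes V_0 = 24 V.
KCL at each unknown node (sum of currents leaving = 0; resistances in Ω):
  Node 1: (V_1 - 0)/24 + (V_1 - V_4)/1800 = 0
  Node 2: (V_2 - 24)/15000 = 0
  Node 3: (V_3 - V_4)/36 = 0
  Node 4: (V_4 - 24)/4.3 + (V_4 - V_3)/36 + (V_4 - V_1)/1800 = 0
Collecting terms (coefficients in siemens):
  0.04222·V_1 - 0.0005556·V_4 = 0
  0.00006667·V_2 = 0.0016
  0.02778·V_3 - 0.02778·V_4 = 0
  0.2609·V_4 - 0.0005556·V_1 - 0.02778·V_3 = 5.581
Solving these 4 simultaneous equations (Gaussian elimination) gives:
  V_1 = 0.315 V, V_2 = 24 V, V_3 = 23.94 V, V_4 = 23.94 V
I_R5 = (V_1 - V_5)/R5 = (0.315 - 0)/24 = 0.01313 A
P_R5 = I_R5² × R5 = (0.01313)² × 24 = 0.004136 W

Final answer: 0.004136 W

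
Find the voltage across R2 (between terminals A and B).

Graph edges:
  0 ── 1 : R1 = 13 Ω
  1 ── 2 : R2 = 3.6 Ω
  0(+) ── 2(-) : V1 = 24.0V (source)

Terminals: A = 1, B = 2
R1 and R2 are in series across V1 (node 0 → node 1 → node 2), and the output A–B is taken across R2, so this is a voltage divider.
Series current: I = V1/(R1 + R2) = 24/(13 + 3.6) = 24/16.6 = 1.446 A
V_R2 = I × R2 = V1 × R2/(R1 + R2) = 24 × 3.6/16.6 = 5.205 V

Final answer: 5.205 V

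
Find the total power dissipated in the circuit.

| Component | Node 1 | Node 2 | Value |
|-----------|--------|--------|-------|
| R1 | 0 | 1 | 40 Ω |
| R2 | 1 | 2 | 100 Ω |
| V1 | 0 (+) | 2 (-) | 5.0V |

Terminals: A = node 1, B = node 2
Nodal analysis, taking node 2 as the 0 V reference.
Source V1 fixes V_0 = 5 V.
KCL at each unknown node (sum of currents leaving = 0; resistances in Ω):
  Node 1: (V_1 - 5)/40 + (V_1 - 0)/100 = 0
Collecting terms: 0.035 × V_1 = 0.125  =>  V_1 = 3.571 V
Power in each resistor, P = (ΔV)²/R:
  P_R1 = (5 - 3.571)²/40 = 0.05102 W
  P_R2 = (3.571 - 0)²/100 = 0.1276 W
P_total = P_R1 + P_R2 = 0.1786 W

Final answer: 0.1786 W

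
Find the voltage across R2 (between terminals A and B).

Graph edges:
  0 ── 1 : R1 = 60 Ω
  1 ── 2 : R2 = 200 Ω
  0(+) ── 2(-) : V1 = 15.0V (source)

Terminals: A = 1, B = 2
R1 and R2 are in series across V1 (node 0 → node 1 → node 2), and the output A–B is taken across R2, so this is a voltage divider.
Series current: I = V1/(R1 + R2) = 15/(60 + 200) = 15/260 = 0.05769 A
V_R2 = I × R2 = V1 × R2/(R1 + R2) = 15 × 200/260 = 11.54 V

Final answer: 11.54 V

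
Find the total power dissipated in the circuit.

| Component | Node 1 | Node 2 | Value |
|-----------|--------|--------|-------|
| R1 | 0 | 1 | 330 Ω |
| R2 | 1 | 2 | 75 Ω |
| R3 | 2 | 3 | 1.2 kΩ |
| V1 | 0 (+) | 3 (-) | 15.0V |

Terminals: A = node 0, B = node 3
Nodal analysis, taking node 3 as the 0 V reference.
Source V1 fixes V_0 = 15 V.
KCL at each unknown node (sum of currents leaving = 0; resistances in Ω):
  Node 1: (V_1 - 15)/330 + (V_1 - V_2)/75 = 0
  Node 2: (V_2 - V_1)/75 + (V_2 - 0)/1200 = 0
Collecting terms (coefficients in siemens):
  0.01636·V_1 - 0.01333·V_2 = 0.04545
  0.01417·V_2 - 0.01333·V_1 = 0
Determinant D = (0.01636)(0.01417) - (-0.01333)(-0.01333) = 0.00005404
V_1 = [(0.04545)(0.01417) - (-0.01333)(0)]/D = 11.92 V
V_2 = [(0.01636)(0) - (0.04545)(-0.01333)]/D = 11.21 V
Power in each resistor, P = (ΔV)²/R:
  P_R1 = (15 - 11.92)²/330 = 0.02882 W
  P_R2 = (11.92 - 11.21)²/75 = 0.006551 W
  P_R3 = (11.21 - 0)²/1200 = 0.1048 W
P_total = P_R1 + P_R2 + P_R3 = 0.1402 W

Final answer: 0.1402 W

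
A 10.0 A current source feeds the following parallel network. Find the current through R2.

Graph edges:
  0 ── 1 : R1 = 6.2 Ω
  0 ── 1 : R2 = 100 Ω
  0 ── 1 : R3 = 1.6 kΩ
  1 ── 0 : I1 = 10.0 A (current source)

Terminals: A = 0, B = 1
All resistors sit directly between nodes 0 and 1, so they are in parallel and share one voltage V; the full source current 10 A splits among them.
1/R_par = 1/6.2 + 1/100 + 1/1600 = 0.1719 S  =>  R_par = 5.817 Ω
V = I × R_par = 10 × 5.817 = 58.17 V
I_R2 = V/R2 = 58.17/100 = 0.5817 A

Final answer: 0.5817 A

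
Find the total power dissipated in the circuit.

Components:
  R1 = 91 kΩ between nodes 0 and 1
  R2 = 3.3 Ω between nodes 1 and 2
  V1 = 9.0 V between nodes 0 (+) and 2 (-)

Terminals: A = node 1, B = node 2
Nodal analysis, taking node 2 as the 0 V reference.
Source V1 fixes V_0 = 9 V.
KCL at each unknown node (sum of currents leaving = 0; resistances in Ω):
  Node 1: (V_1 - 9)/91000 + (V_1 - 0)/3.3 = 0
Collecting terms: 0.303 × V_1 = 0.0000989  =>  V_1 = 0.0003264 V
Power in each resistor, P = (ΔV)²/R:
  P_R1 = (9 - 0.0003264)²/91000 = 0.00089 W
  P_R2 = (0.0003264 - 0)²/3.3 = 0.00000003228 W
P_total = P_R1 + P_R2 = 0.0008901 W

Final answer: 0.0008901 W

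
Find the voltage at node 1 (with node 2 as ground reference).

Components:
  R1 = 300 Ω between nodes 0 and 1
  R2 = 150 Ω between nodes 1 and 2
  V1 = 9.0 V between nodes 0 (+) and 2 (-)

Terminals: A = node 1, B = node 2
Nodal analysis, taking node 2 as the 0 V reference.
Source V1 fixes V_0 = 9 V.
KCL at each unknown node (sum of currents leaving = 0; resistances in Ω):
  Node 1: (V_1 - 9)/300 + (V_1 - 0)/150 = 0
Collecting terms: 0.01 × V_1 = 0.03  =>  V_1 = 3 V
The requested potential is V_1 = 3 V.

Final answer: V_1 = 3 V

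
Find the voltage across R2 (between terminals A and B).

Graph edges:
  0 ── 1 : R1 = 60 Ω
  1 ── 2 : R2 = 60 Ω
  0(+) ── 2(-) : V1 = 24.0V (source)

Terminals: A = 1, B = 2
R1 and R2 are in series across V1 (node 0 → node 1 → node 2), and the output A–B is taken across R2, so this is a voltage divider.
Series current: I = V1/(R1 + R2) = 24/(60 + 60) = 24/120 = 0.2 A
V_R2 = I × R2 = V1 × R2/(R1 + R2) = 24 × 60/120 = 12 V

Final answer: 12 V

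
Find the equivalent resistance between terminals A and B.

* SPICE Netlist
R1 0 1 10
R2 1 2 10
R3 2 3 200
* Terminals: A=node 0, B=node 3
Reduce the network between node 0 (A) and node 3 (B) by series/parallel combination:
  Rs1 = R1 + R2 (series, joined only at node 1) = 10 + 10 = 20 Ω
  Rs2 = R3 + Rs1 (series, joined only at node 2) = 200 + 20 = 220 Ω
R_eq = 220 Ω

Final answer: 220 Ω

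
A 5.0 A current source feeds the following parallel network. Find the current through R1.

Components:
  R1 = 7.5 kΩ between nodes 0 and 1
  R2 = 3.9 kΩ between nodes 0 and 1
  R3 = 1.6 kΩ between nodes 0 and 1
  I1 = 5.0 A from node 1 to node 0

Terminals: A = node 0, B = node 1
All resistors sit directly between nodes 0 and 1, so they are in parallel and share one voltage V; the full source current 5 A splits among them.
1/R_par = 1/7500 + 1/3900 + 1/1600 = 0.001015 S  =>  R_par = 985.5 Ω
V = I × R_par = 5 × 985.5 = 4927 V
I_R1 = V/R1 = 4927/7500 = 0.657 A

Final answer: 0.657 A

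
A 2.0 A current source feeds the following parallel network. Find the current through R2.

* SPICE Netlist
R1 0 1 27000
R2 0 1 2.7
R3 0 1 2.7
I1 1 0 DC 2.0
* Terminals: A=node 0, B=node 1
All resistors sit directly between nodes 0 and 1, so they are in parallel and share one voltage V; the full source current 2 A splits among them.
1/R_par = 1/27000 + 1/2.7 + 1/2.7 = 0.7408 S  =>  R_par = 1.35 Ω
V = I × R_par = 2 × 1.35 = 2.7 V
I_R2 = V/R2 = 2.7/2.7 = 1 A

Final answer: 1 A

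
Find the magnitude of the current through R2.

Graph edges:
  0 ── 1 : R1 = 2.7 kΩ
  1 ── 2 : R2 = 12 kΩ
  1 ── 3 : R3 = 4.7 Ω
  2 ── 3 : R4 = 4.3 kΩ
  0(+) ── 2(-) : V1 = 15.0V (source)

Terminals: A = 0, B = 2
Nodal analysis, taking node 2 as the 0 V reference.
Source V1 fixes V_0 = 15 V.
KCL at each unknown node (sum of currents leaving = 0; resistances in Ω):
  Node 1: (V_1 - 15)/2700 + (V_1 - 0)/12000 + (V_1 - V_3)/4.7 = 0
  Node 3: (V_3 - V_1)/4.7 + (V_3 - 0)/4300 = 0
Collecting terms (coefficients in siemens):
  0.2132·V_1 - 0.2128·V_3 = 0.005556
  0.213·V_3 - 0.2128·V_1 = 0
Determinant D = (0.2132)(0.213) - (-0.2128)(-0.2128) = 0.0001461
V_1 = [(0.005556)(0.213) - (-0.2128)(0)]/D = 8.098 V
V_3 = [(0.2132)(0) - (0.005556)(-0.2128)]/D = 8.09 V
I_R2 = (V_1 - V_2)/R2 = (8.098 - 0)/12000 = 0.0006749 A
|I_R2| = 0.0006749 A

Final answer: |I_R2| = 0.0006749 A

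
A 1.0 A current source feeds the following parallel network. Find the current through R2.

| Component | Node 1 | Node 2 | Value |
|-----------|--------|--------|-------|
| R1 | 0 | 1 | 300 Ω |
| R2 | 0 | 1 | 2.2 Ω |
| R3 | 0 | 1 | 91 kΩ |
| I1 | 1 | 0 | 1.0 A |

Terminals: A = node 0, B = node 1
All resistors sit directly between nodes 0 and 1, so they are in parallel and share one voltage V; the full source current 1 A splits among them.
1/R_par = 1/300 + 1/2.2 + 1/91000 = 0.4579 S  =>  R_par = 2.184 Ω
V = I × R_par = 1 × 2.184 = 2.184 V
I_R2 = V/R2 = 2.184/2.2 = 0.9927 A

Final answer: 0.9927 A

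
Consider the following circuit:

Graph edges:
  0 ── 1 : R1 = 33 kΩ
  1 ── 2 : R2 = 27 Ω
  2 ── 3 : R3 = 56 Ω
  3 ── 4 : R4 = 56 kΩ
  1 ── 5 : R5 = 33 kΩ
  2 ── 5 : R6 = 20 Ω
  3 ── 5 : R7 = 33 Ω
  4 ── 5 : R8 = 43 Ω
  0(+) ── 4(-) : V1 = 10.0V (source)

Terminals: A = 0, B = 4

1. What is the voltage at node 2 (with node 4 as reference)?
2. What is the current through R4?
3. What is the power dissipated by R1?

Nodal analysis, taking node 4 as the 0 V reference.
Source V1 fixes V_0 = 10 V.
KCL at each unknown node (sum of currents leaving = 0; resistances in Ω):
  Node 1: (V_1 - 10)/33000 + (V_1 - V_2)/27 + (V_1 - V_5)/33000 = 0
  Node 2: (V_2 - V_1)/27 + (V_2 - V_3)/56 + (V_2 - V_5)/20 = 0
  Node 3: (V_3 - V_2)/56 + (V_3 - 0)/56000 + (V_3 - V_5)/33 = 0
  Node 5: (V_5 - V_1)/33000 + (V_5 - V_2)/20 + (V_5 - V_3)/33 + (V_5 - 0)/43 = 0
Collecting terms (coefficients in siemens):
  0.0371·V_1 - 0.03704·V_2 - 0.0000303·V_5 = 0.000303
  0.1049·V_2 - 0.03704·V_1 - 0.01786·V_3 - 0.05·V_5 = 0
  0.04818·V_3 - 0.01786·V_2 - 0.0303·V_5 = 0
  0.1036·V_5 - 0.0000303·V_1 - 0.05·V_2 - 0.0303·V_3 = 0
Solving these 4 simultaneous equations (Gaussian elimination) gives:
  V_1 = 0.02606 V, V_2 = 0.01791 V, V_3 = 0.01481 V, V_5 = 0.01298 V
Part 1:
  Read off the nodal solution: V_2 = 0.01791 V
Part 2:
  I_R4 = (V_3 - V_4)/R4 = (0.01481 - 0)/56000 = 0.0000002644 A
  Magnitude: I_R4 = 0.0000002644 A
Part 3:
  I_R1 = (V_0 - V_1)/R1 = (10 - 0.02606)/33000 = 0.0003022 A
  P_R1 = I_R1² × R1 = (0.0003022)² × 33000 = 0.003015 W

Final answers:
1. V_2 = 0.01791 V
2. I_R4 = 2.644e-07 A
3. P_R1 = 0.003015 W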